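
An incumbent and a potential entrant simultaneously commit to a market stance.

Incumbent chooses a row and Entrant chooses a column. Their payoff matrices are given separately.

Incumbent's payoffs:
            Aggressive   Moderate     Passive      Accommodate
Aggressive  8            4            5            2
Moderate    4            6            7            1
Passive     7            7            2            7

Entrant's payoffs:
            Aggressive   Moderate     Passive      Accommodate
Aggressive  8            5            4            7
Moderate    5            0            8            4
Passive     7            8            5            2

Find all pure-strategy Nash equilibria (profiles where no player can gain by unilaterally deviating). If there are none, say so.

Incumbent against Aggressive: payoffs 8, 4, 7 → best response Aggressive.
Incumbent against Moderate: payoffs 4, 6, 7 → best response Passive.
Incumbent against Passive: payoffs 5, 7, 2 → best response Moderate.
Incumbent against Accommodate: payoffs 2, 1, 7 → best response Passive.
Entrant against Aggressive: payoffs 8, 5, 4, 7 → best response Aggressive.
Entrant against Moderate: payoffs 5, 0, 8, 4 → best response Passive.
Entrant against Passive: payoffs 7, 8, 5, 2 → best response Moderate.
Mutual best responses: (Aggressive, Aggressive); (Moderate, Passive); (Passive, Moderate).

The pure Nash equilibria are (Aggressive, Aggressive); (Moderate, Passive); (Passive, Moderate).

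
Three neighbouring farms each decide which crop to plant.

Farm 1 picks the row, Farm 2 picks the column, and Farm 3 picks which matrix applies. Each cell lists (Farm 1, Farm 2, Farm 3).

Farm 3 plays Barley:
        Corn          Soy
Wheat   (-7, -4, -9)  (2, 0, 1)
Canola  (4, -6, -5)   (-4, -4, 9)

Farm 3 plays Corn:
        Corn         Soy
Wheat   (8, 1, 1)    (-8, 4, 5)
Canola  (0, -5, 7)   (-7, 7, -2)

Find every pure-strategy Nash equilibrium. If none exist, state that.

Farm 1 against (Corn, Barley): payoffs -7, 4 → best response Canola.
Farm 1 against (Corn, Corn): payoffs 8, 0 → best response Wheat.
Farm 1 against (Soy, Barley): payoffs 2, -4 → best response Wheat.
Farm 1 against (Soy, Corn): payoffs -8, -7 → best response Canola.
Farm 2 against (Wheat, Barley): payoffs -4, 0 → best response Soy.
Farm 2 against (Wheat, Corn): payoffs 1, 4 → best response Soy.
Farm 2 against (Canola, Barley): payoffs -6, -4 → best response Soy.
Farm 2 against (Canola, Corn): payoffs -5, 7 → best response Soy.
Farm 3 against (Wheat, Corn): payoffs -9, 1 → best response Corn.
Farm 3 against (Wheat, Soy): payoffs 1, 5 → best response Corn.
Farm 3 against (Canola, Corn): payoffs -5, 7 → best response Corn.
Farm 3 against (Canola, Soy): payoffs 9, -2 → best response Barley.
No profile is a mutual best response for all players.

There is no pure-strategy Nash equilibrium.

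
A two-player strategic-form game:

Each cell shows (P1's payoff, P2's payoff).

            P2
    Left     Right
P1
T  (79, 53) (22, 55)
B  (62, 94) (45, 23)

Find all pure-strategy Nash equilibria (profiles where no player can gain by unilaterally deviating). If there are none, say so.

P1 against Left: payoffs 79, 62 → best response T.
P1 against Right: payoffs 22, 45 → best response B.
P2 against T: payoffs 53, 55 → best response Right.
P2 against B: payoffs 94, 23 → best response Left.
No profile is a mutual best response for all players.

No pure-strategy Nash equilibrium.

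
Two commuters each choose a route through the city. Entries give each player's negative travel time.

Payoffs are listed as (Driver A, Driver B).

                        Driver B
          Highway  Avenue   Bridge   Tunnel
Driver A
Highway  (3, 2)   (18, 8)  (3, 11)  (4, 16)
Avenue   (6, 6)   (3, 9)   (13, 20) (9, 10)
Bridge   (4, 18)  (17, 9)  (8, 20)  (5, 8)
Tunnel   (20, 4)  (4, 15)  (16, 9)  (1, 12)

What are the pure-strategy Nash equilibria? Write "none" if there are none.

Driver A against Highway: payoffs 3, 6, 4, 20 → best response Tunnel.
Driver A against Avenue: payoffs 18, 3, 17, 4 → best response Highway.
Driver A against Bridge: payoffs 3, 13, 8, 16 → best response Tunnel.
Driver A against Tunnel: payoffs 4, 9, 5, 1 → best response Avenue.
Driver B against Highway: payoffs 2, 8, 11, 16 → best response Tunnel.
Driver B against Avenue: payoffs 6, 9, 20, 10 → best response Bridge.
Driver B against Bridge: payoffs 18, 9, 20, 8 → best response Bridge.
Driver B against Tunnel: payoffs 4, 15, 9, 12 → best response Avenue.
No profile is a mutual best response for all players.

No pure-strategy Nash equilibrium.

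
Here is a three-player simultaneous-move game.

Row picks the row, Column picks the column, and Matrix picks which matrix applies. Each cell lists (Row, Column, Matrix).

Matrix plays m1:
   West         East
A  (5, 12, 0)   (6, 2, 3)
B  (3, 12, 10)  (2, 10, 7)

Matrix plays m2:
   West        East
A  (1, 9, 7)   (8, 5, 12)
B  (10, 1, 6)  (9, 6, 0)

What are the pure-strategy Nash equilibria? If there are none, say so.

No pure-strategy Nash equilibrium.

Row against (West, m1): payoffs 5, 3 → best response A.
Row against (West, m2): payoffs 1, 10 → best response B.
Row against (East, m1): payoffs 6, 2 → best response A.
Row against (East, m2): payoffs 8, 9 → best response B.
Column against (A, m1): payoffs 12, 2 → best response West.
Column against (A, m2): payoffs 9, 5 → best response West.
Column against (B, m1): payoffs 12, 10 → best response West.
Column against (B, m2): payoffs 1, 6 → best response East.
Matrix against (A, West): payoffs 0, 7 → best response m2.
Matrix against (A, East): payoffs 3, 12 → best response m2.
Matrix against (B, West): payoffs 10, 6 → best response m1.
Matrix against (B, East): payoffs 7, 0 → best response m1.
No profile is a mutual best response for all players.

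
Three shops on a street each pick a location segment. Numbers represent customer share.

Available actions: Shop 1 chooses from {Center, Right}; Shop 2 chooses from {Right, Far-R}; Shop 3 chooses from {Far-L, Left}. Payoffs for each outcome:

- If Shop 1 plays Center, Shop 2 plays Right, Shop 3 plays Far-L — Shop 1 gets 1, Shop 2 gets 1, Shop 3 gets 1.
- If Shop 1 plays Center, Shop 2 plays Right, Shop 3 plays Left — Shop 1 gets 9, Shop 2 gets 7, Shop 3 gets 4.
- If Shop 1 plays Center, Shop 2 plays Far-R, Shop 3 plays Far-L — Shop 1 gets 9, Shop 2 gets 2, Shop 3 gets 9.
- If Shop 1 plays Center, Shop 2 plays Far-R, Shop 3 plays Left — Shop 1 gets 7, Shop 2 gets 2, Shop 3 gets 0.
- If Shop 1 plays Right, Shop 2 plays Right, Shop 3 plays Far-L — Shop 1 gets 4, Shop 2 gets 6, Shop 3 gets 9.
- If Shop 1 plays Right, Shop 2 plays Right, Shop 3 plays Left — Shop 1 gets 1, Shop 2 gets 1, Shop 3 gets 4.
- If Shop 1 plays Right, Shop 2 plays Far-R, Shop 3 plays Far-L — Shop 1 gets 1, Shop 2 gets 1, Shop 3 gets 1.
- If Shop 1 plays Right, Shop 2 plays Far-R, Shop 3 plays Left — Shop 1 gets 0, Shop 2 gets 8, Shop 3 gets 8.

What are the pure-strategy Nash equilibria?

(Center, Right, Far-L): Shop 1 can switch to Right (1 → 4). Not NE.
(Center, Right, Left): Shop 1 gets 9, best alternative 1; Shop 2 gets 7, best alternative 2; Shop 3 gets 4, best alternative 1. No profitable deviation — NE.
(Center, Far-R, Far-L): Shop 1 gets 9, best alternative 1; Shop 2 gets 2, best alternative 1; Shop 3 gets 9, best alternative 0. No profitable deviation — NE.
(Center, Far-R, Left): Shop 2 can switch to Right (2 → 7). Not NE.
(Right, Right, Far-L): Shop 1 gets 4, best alternative 1; Shop 2 gets 6, best alternative 1; Shop 3 gets 9, best alternative 4. No profitable deviation — NE.
(Right, Right, Left): Shop 1 can switch to Center (1 → 9). Not NE.
(Right, Far-R, Far-L): Shop 1 can switch to Center (1 → 9). Not NE.
(Right, Far-R, Left): Shop 1 can switch to Center (0 → 7). Not NE.

The pure Nash equilibria are (Center, Right, Left) and (Center, Far-R, Far-L) and (Right, Right, Far-L).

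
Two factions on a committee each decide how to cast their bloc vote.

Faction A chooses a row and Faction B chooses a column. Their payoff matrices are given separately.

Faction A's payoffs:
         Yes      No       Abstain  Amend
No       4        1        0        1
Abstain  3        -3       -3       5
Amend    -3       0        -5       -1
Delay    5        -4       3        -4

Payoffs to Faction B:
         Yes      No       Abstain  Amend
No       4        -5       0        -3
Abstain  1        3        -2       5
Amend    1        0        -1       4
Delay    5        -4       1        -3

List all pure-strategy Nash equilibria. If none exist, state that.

The pure Nash equilibria are (Abstain, Amend); (Delay, Yes).

Faction A against Yes: payoffs 4, 3, -3, 5 → best response Delay.
Faction A against No: payoffs 1, -3, 0, -4 → best response No.
Faction A against Abstain: payoffs 0, -3, -5, 3 → best response Delay.
Faction A against Amend: payoffs 1, 5, -1, -4 → best response Abstain.
Faction B against No: payoffs 4, -5, 0, -3 → best response Yes.
Faction B against Abstain: payoffs 1, 3, -2, 5 → best response Amend.
Faction B against Amend: payoffs 1, 0, -1, 4 → best response Amend.
Faction B against Delay: payoffs 5, -4, 1, -3 → best response Yes.
Mutual best responses: (Abstain, Amend); (Delay, Yes).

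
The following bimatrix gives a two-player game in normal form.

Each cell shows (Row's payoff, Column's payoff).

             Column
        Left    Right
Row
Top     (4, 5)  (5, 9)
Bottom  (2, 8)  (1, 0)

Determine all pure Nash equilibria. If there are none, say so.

(Top, Right)

For each player, find the best response to each opponent profile; mutual best responses are the pure NE.
Row against Left: payoffs 4, 2 → best response Top.
Row against Right: payoffs 5, 1 → best response Top.
Column against Top: payoffs 5, 9 → best response Right.
Column against Bottom: payoffs 8, 0 → best response Left.
Mutual best responses: (Top, Right).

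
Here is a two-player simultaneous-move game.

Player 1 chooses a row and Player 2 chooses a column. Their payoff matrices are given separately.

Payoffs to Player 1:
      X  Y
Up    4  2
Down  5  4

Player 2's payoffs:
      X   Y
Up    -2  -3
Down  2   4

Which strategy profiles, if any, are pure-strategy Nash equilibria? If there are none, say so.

The unique pure-strategy Nash equilibrium is (Down, Y).

Check each profile: it is a Nash equilibrium iff no player can strictly gain by switching unilaterally.
(Up, X): Player 1 can switch to Down (4 → 5). Not NE.
(Up, Y): Player 1 can switch to Down (2 → 4). Not NE.
(Down, X): Player 2 can switch to Y (2 → 4). Not NE.
(Down, Y): Player 1 gets 4, best alternative 2; Player 2 gets 4, best alternative 2. No profitable deviation — NE.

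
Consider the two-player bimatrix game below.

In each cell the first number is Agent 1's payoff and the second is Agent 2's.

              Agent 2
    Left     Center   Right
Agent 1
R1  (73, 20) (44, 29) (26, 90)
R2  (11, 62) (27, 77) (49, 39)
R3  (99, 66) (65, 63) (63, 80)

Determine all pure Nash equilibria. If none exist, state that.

Pure NE: (R3, Right)

(R1, Left): Agent 1 can switch to R3 (73 → 99). Not NE.
(R1, Center): Agent 1 can switch to R3 (44 → 65). Not NE.
(R1, Right): Agent 1 can switch to R2 (26 → 49). Not NE.
(R2, Left): Agent 1 can switch to R1 (11 → 73). Not NE.
(R2, Center): Agent 1 can switch to R1 (27 → 44). Not NE.
(R2, Right): Agent 1 can switch to R3 (49 → 63). Not NE.
(R3, Left): Agent 2 can switch to Right (66 → 80). Not NE.
(R3, Center): Agent 2 can switch to Left (63 → 66). Not NE.
(R3, Right): Agent 1 gets 63, best alternative 49; Agent 2 gets 80, best alternative 66. No profitable deviation — NE.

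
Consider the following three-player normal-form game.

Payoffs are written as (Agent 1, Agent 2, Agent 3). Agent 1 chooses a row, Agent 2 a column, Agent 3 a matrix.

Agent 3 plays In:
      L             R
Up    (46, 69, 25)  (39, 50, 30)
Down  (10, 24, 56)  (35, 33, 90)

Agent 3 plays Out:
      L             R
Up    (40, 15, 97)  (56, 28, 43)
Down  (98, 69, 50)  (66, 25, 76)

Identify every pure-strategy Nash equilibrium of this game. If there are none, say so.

This game has no pure Nash equilibrium.

(Up, L, In): Agent 3 can switch to Out (25 → 97). Not NE.
(Up, L, Out): Agent 1 can switch to Down (40 → 98). Not NE.
(Up, R, In): Agent 2 can switch to L (50 → 69). Not NE.
(Up, R, Out): Agent 1 can switch to Down (56 → 66). Not NE.
(Down, L, In): Agent 1 can switch to Up (10 → 46). Not NE.
(Down, L, Out): Agent 3 can switch to In (50 → 56). Not NE.
(Down, R, In): Agent 1 can switch to Up (35 → 39). Not NE.
(Down, R, Out): Agent 2 can switch to L (25 → 69). Not NE.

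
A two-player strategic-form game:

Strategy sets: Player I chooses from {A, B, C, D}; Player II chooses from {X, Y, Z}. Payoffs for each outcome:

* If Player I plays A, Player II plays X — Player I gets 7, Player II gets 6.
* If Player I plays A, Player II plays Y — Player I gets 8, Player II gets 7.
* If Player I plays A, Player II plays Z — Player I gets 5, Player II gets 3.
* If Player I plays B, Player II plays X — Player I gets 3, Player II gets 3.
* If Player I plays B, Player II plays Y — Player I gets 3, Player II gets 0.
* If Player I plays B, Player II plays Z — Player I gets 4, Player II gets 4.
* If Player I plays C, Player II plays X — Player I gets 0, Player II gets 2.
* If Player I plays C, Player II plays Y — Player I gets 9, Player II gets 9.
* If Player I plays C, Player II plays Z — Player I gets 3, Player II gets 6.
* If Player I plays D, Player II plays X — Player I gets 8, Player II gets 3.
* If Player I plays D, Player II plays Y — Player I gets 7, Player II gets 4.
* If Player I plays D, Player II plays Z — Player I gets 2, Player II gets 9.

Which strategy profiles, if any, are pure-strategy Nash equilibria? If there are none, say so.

(C, Y)

For each player, find the best response to each opponent profile; mutual best responses are the pure NE.
Player I against X: payoffs 7, 3, 0, 8 → best response D.
Player I against Y: payoffs 8, 3, 9, 7 → best response C.
Player I against Z: payoffs 5, 4, 3, 2 → best response A.
Player II against A: payoffs 6, 7, 3 → best response Y.
Player II against B: payoffs 3, 0, 4 → best response Z.
Player II against C: payoffs 2, 9, 6 → best response Y.
Player II against D: payoffs 3, 4, 9 → best response Z.
Mutual best responses: (C, Y).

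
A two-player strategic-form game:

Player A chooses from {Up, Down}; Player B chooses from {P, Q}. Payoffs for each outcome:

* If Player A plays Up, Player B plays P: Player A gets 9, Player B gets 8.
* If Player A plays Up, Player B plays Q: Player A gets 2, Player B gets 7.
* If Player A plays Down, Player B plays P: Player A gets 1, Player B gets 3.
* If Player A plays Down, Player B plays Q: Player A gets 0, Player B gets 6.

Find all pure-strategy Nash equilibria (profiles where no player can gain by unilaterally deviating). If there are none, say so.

(Up, P)

Mark each player's best response to every combination of opponents' strategies; a profile where every player is best-responding is a pure Nash equilibrium.
Player A against P: payoffs 9, 1 → best response Up.
Player A against Q: payoffs 2, 0 → best response Up.
Player B against Up: payoffs 8, 7 → best response P.
Player B against Down: payoffs 3, 6 → best response Q.
Mutual best responses: (Up, P).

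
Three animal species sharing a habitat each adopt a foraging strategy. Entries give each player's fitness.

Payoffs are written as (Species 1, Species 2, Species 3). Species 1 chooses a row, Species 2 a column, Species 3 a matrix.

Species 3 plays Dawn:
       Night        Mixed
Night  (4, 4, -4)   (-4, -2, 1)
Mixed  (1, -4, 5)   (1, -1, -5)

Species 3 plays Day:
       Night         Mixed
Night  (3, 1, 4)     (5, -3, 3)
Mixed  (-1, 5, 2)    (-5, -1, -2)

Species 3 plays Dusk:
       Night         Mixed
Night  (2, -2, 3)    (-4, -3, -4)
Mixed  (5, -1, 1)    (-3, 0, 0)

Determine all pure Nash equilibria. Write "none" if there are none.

The pure Nash equilibria are (Night, Night, Day), (Mixed, Mixed, Dusk).

(Night, Night, Dawn): Species 3 can switch to Day (-4 → 4). Not NE.
(Night, Night, Day): Species 1 gets 3, best alternative -1; Species 2 gets 1, best alternative -3; Species 3 gets 4, best alternative 3. No profitable deviation — NE.
(Night, Night, Dusk): Species 1 can switch to Mixed (2 → 5). Not NE.
(Night, Mixed, Dawn): Species 1 can switch to Mixed (-4 → 1). Not NE.
(Night, Mixed, Day): Species 2 can switch to Night (-3 → 1). Not NE.
(Night, Mixed, Dusk): Species 1 can switch to Mixed (-4 → -3). Not NE.
(Mixed, Night, Dawn): Species 1 can switch to Night (1 → 4). Not NE.
(Mixed, Night, Day): Species 1 can switch to Night (-1 → 3). Not NE.
(Mixed, Night, Dusk): Species 2 can switch to Mixed (-1 → 0). Not NE.
(Mixed, Mixed, Dawn): Species 3 can switch to Day (-5 → -2). Not NE.
(Mixed, Mixed, Day): Species 1 can switch to Night (-5 → 5). Not NE.
(Mixed, Mixed, Dusk): Species 1 gets -3, best alternative -4; Species 2 gets 0, best alternative -1; Species 3 gets 0, best alternative -2. No profitable deviation — NE.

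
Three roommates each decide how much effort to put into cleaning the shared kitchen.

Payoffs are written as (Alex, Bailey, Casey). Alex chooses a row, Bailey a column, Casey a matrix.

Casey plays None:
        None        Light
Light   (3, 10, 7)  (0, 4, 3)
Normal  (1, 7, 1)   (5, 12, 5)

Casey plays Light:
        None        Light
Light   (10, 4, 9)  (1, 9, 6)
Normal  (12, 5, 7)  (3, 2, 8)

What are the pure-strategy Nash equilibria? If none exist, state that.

(Normal, None, Light)

Check each profile: it is a Nash equilibrium iff no player can strictly gain by switching unilaterally.
(Light, None, None): Casey can switch to Light (7 → 9). Not NE.
(Light, None, Light): Alex can switch to Normal (10 → 12). Not NE.
(Light, Light, None): Alex can switch to Normal (0 → 5). Not NE.
(Light, Light, Light): Alex can switch to Normal (1 → 3). Not NE.
(Normal, None, None): Alex can switch to Light (1 → 3). Not NE.
(Normal, None, Light): Alex gets 12, best alternative 10; Bailey gets 5, best alternative 2; Casey gets 7, best alternative 1. No profitable deviation — NE.
(Normal, Light, None): Casey can switch to Light (5 → 8). Not NE.
(Normal, Light, Light): Bailey can switch to None (2 → 5). Not NE.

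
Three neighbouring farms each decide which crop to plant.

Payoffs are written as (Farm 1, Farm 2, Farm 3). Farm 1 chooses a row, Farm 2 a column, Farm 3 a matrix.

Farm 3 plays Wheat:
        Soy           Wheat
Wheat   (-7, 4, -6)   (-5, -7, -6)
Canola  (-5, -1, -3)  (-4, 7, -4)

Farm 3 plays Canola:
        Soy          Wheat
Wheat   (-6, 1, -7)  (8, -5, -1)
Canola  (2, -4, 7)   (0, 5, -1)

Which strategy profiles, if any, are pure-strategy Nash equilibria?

Mark each player's best response to every combination of opponents' strategies; a profile where every player is best-responding is a pure Nash equilibrium.
Farm 1 against (Soy, Wheat): payoffs -7, -5 → best response Canola.
Farm 1 against (Soy, Canola): payoffs -6, 2 → best response Canola.
Farm 1 against (Wheat, Wheat): payoffs -5, -4 → best response Canola.
Farm 1 against (Wheat, Canola): payoffs 8, 0 → best response Wheat.
Farm 2 against (Wheat, Wheat): payoffs 4, -7 → best response Soy.
Farm 2 against (Wheat, Canola): payoffs 1, -5 → best response Soy.
Farm 2 against (Canola, Wheat): payoffs -1, 7 → best response Wheat.
Farm 2 against (Canola, Canola): payoffs -4, 5 → best response Wheat.
Farm 3 against (Wheat, Soy): payoffs -6, -7 → best response Wheat.
Farm 3 against (Wheat, Wheat): payoffs -6, -1 → best response Canola.
Farm 3 against (Canola, Soy): payoffs -3, 7 → best response Canola.
Farm 3 against (Canola, Wheat): payoffs -4, -1 → best response Canola.
No profile is a mutual best response for all players.

There is no pure-strategy Nash equilibrium.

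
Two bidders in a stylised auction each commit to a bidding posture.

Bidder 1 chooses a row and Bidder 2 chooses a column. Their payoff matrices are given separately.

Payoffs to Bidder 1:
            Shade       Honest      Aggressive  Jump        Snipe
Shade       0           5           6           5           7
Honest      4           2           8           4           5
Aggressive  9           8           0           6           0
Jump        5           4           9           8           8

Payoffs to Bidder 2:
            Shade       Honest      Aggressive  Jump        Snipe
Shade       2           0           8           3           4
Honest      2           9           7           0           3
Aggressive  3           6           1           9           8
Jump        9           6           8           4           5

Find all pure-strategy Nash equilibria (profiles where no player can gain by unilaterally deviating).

There is no pure-strategy Nash equilibrium.

For each strategy profile, look for a profitable unilateral deviation.
(Shade, Shade): Bidder 1 can switch to Honest (0 → 4). Not NE.
(Shade, Honest): Bidder 1 can switch to Aggressive (5 → 8). Not NE.
(Shade, Aggressive): Bidder 1 can switch to Honest (6 → 8). Not NE.
(Shade, Jump): Bidder 1 can switch to Aggressive (5 → 6). Not NE.
(Shade, Snipe): Bidder 1 can switch to Jump (7 → 8). Not NE.
(Honest, Shade): Bidder 1 can switch to Aggressive (4 → 9). Not NE.
(Honest, Honest): Bidder 1 can switch to Shade (2 → 5). Not NE.
(Honest, Aggressive): Bidder 1 can switch to Jump (8 → 9). Not NE.
(Honest, Jump): Bidder 1 can switch to Shade (4 → 5). Not NE.
(Honest, Snipe): Bidder 1 can switch to Shade (5 → 7). Not NE.
(Aggressive, Shade): Bidder 2 can switch to Honest (3 → 6). Not NE.
(Aggressive, Honest): Bidder 2 can switch to Jump (6 → 9). Not NE.
(The remaining 8 profiles each have a profitable deviation by the same check.)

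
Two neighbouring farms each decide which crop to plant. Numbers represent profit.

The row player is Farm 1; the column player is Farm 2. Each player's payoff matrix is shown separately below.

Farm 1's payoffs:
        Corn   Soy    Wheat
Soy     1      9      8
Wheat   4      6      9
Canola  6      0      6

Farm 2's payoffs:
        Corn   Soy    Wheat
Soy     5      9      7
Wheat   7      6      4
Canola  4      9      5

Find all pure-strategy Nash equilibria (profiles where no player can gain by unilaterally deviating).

Farm 1 against Corn: payoffs 1, 4, 6 → best response Canola.
Farm 1 against Soy: payoffs 9, 6, 0 → best response Soy.
Farm 1 against Wheat: payoffs 8, 9, 6 → best response Wheat.
Farm 2 against Soy: payoffs 5, 9, 7 → best response Soy.
Farm 2 against Wheat: payoffs 7, 6, 4 → best response Corn.
Farm 2 against Canola: payoffs 4, 9, 5 → best response Soy.
Mutual best responses: (Soy, Soy).

(Soy, Soy)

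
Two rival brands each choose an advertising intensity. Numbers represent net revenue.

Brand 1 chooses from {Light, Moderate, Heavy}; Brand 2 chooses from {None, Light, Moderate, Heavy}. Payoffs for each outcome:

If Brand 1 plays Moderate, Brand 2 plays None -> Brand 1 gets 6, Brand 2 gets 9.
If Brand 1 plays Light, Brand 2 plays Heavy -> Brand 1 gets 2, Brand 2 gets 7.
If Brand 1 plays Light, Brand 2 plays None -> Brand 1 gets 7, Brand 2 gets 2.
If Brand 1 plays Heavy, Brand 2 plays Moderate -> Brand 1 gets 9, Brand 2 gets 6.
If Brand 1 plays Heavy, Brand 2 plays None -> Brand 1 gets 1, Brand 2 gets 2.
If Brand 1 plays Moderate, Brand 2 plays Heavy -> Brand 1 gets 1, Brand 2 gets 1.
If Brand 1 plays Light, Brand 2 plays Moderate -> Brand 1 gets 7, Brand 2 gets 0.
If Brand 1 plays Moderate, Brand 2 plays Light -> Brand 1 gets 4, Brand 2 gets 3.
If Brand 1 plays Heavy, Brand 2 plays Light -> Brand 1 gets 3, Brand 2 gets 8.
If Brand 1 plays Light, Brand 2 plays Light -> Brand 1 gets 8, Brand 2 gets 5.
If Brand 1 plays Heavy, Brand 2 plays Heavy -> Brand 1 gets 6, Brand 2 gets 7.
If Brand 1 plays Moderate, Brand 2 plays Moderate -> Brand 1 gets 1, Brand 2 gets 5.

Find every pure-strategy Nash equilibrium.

No pure-strategy Nash equilibrium.

For each player, find the best response to each opponent profile; mutual best responses are the pure NE.
Brand 1 against None: payoffs 7, 6, 1 → best response Light.
Brand 1 against Light: payoffs 8, 4, 3 → best response Light.
Brand 1 against Moderate: payoffs 7, 1, 9 → best response Heavy.
Brand 1 against Heavy: payoffs 2, 1, 6 → best response Heavy.
Brand 2 against Light: payoffs 2, 5, 0, 7 → best response Heavy.
Brand 2 against Moderate: payoffs 9, 3, 5, 1 → best response None.
Brand 2 against Heavy: payoffs 2, 8, 6, 7 → best response Light.
No profile is a mutual best response for all players.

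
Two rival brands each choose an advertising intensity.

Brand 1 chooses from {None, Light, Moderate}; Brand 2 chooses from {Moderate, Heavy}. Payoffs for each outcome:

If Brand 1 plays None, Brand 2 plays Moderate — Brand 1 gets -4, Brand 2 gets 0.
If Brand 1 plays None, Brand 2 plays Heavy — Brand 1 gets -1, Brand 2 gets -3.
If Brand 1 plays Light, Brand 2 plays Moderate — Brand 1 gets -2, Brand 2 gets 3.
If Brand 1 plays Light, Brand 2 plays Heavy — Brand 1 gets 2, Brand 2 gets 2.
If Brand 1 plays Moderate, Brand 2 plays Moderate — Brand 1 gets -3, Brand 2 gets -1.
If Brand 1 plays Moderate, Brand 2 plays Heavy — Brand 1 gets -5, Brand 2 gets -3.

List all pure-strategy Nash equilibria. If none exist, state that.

The unique pure-strategy Nash equilibrium is (Light, Moderate).

(None, Moderate): Brand 1 can switch to Light (-4 → -2). Not NE.
(None, Heavy): Brand 1 can switch to Light (-1 → 2). Not NE.
(Light, Moderate): Brand 1 gets -2, best alternative -3; Brand 2 gets 3, best alternative 2. No profitable deviation — NE.
(Light, Heavy): Brand 2 can switch to Moderate (2 → 3). Not NE.
(Moderate, Moderate): Brand 1 can switch to Light (-3 → -2). Not NE.
(Moderate, Heavy): Brand 1 can switch to None (-5 → -1). Not NE.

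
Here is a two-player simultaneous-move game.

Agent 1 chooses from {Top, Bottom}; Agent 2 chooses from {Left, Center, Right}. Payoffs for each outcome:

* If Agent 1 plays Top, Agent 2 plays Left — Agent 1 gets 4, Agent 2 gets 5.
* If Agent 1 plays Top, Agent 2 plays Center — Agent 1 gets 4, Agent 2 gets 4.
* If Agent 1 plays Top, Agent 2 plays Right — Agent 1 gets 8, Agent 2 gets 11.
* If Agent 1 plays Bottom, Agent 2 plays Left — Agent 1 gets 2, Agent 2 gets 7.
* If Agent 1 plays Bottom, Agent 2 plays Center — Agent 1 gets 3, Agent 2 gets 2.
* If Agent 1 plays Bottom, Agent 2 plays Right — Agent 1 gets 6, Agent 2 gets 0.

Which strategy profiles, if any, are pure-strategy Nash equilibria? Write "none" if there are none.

The unique pure-strategy Nash equilibrium is (Top, Right).

Agent 1 against Left: payoffs 4, 2 → best response Top.
Agent 1 against Center: payoffs 4, 3 → best response Top.
Agent 1 against Right: payoffs 8, 6 → best response Top.
Agent 2 against Top: payoffs 5, 4, 11 → best response Right.
Agent 2 against Bottom: payoffs 7, 2, 0 → best response Left.
Mutual best responses: (Top, Right).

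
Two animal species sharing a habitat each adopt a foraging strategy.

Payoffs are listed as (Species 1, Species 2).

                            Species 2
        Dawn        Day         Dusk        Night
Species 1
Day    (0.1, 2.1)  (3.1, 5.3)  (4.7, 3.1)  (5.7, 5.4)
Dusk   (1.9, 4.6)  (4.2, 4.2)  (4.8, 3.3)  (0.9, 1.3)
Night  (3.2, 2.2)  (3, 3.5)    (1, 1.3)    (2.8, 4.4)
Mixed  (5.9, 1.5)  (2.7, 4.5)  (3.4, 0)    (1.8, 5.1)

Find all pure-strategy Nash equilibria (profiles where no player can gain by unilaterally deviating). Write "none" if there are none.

(Day, Night)

Mark each player's best response to every combination of opponents' strategies; a profile where every player is best-responding is a pure Nash equilibrium.
Species 1 against Dawn: payoffs 0.1, 1.9, 3.2, 5.9 → best response Mixed.
Species 1 against Day: payoffs 3.1, 4.2, 3, 2.7 → best response Dusk.
Species 1 against Dusk: payoffs 4.7, 4.8, 1, 3.4 → best response Dusk.
Species 1 against Night: payoffs 5.7, 0.9, 2.8, 1.8 → best response Day.
Species 2 against Day: payoffs 2.1, 5.3, 3.1, 5.4 → best response Night.
Species 2 against Dusk: payoffs 4.6, 4.2, 3.3, 1.3 → best response Dawn.
Species 2 against Night: payoffs 2.2, 3.5, 1.3, 4.4 → best response Night.
Species 2 against Mixed: payoffs 1.5, 4.5, 0, 5.1 → best response Night.
Mutual best responses: (Day, Night).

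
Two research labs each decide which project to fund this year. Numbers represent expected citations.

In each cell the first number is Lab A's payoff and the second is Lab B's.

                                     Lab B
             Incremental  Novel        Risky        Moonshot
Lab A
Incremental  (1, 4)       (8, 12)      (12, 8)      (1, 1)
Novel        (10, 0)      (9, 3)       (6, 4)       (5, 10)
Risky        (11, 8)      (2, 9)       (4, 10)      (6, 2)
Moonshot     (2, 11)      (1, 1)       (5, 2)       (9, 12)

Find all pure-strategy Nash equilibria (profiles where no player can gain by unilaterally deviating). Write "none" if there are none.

The unique pure-strategy Nash equilibrium is (Moonshot, Moonshot).

(Incremental, Incremental): Lab A can switch to Novel (1 → 10). Not NE.
(Incremental, Novel): Lab A can switch to Novel (8 → 9). Not NE.
(Incremental, Risky): Lab B can switch to Novel (8 → 12). Not NE.
(Incremental, Moonshot): Lab A can switch to Novel (1 → 5). Not NE.
(Novel, Incremental): Lab A can switch to Risky (10 → 11). Not NE.
(Novel, Novel): Lab B can switch to Risky (3 → 4). Not NE.
(Novel, Risky): Lab A can switch to Incremental (6 → 12). Not NE.
(Novel, Moonshot): Lab A can switch to Risky (5 → 6). Not NE.
(Risky, Incremental): Lab B can switch to Novel (8 → 9). Not NE.
(Risky, Novel): Lab A can switch to Incremental (2 → 8). Not NE.
(Risky, Risky): Lab A can switch to Incremental (4 → 12). Not NE.
(Risky, Moonshot): Lab A can switch to Moonshot (6 → 9). Not NE.
(Moonshot, Moonshot): Lab A gets 9, best alternative 6; Lab B gets 12, best alternative 11. No profitable deviation — NE.
(The remaining 3 profiles each have a profitable deviation by the same check.)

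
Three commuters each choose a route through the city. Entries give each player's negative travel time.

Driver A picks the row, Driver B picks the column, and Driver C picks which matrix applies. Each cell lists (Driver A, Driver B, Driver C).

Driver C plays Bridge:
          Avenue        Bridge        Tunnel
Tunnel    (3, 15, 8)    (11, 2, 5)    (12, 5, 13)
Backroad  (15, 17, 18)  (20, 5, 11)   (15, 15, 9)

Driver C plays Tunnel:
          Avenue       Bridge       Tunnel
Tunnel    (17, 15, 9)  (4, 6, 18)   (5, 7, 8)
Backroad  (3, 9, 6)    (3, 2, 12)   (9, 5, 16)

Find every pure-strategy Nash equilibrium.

(Tunnel, Avenue, Bridge): Driver A can switch to Backroad (3 → 15). Not NE.
(Tunnel, Avenue, Tunnel): Driver A gets 17, best alternative 3; Driver B gets 15, best alternative 7; Driver C gets 9, best alternative 8. No profitable deviation — NE.
(Tunnel, Bridge, Bridge): Driver A can switch to Backroad (11 → 20). Not NE.
(Tunnel, Bridge, Tunnel): Driver B can switch to Avenue (6 → 15). Not NE.
(Tunnel, Tunnel, Bridge): Driver A can switch to Backroad (12 → 15). Not NE.
(Tunnel, Tunnel, Tunnel): Driver A can switch to Backroad (5 → 9). Not NE.
(Backroad, Avenue, Bridge): Driver A gets 15, best alternative 3; Driver B gets 17, best alternative 15; Driver C gets 18, best alternative 6. No profitable deviation — NE.
(Backroad, Avenue, Tunnel): Driver A can switch to Tunnel (3 → 17). Not NE.
(Backroad, Bridge, Bridge): Driver B can switch to Avenue (5 → 17). Not NE.
(Backroad, Bridge, Tunnel): Driver A can switch to Tunnel (3 → 4). Not NE.
(Backroad, Tunnel, Bridge): Driver B can switch to Avenue (15 → 17). Not NE.
(Backroad, Tunnel, Tunnel): Driver B can switch to Avenue (5 → 9). Not NE.

(Tunnel, Avenue, Tunnel); (Backroad, Avenue, Bridge)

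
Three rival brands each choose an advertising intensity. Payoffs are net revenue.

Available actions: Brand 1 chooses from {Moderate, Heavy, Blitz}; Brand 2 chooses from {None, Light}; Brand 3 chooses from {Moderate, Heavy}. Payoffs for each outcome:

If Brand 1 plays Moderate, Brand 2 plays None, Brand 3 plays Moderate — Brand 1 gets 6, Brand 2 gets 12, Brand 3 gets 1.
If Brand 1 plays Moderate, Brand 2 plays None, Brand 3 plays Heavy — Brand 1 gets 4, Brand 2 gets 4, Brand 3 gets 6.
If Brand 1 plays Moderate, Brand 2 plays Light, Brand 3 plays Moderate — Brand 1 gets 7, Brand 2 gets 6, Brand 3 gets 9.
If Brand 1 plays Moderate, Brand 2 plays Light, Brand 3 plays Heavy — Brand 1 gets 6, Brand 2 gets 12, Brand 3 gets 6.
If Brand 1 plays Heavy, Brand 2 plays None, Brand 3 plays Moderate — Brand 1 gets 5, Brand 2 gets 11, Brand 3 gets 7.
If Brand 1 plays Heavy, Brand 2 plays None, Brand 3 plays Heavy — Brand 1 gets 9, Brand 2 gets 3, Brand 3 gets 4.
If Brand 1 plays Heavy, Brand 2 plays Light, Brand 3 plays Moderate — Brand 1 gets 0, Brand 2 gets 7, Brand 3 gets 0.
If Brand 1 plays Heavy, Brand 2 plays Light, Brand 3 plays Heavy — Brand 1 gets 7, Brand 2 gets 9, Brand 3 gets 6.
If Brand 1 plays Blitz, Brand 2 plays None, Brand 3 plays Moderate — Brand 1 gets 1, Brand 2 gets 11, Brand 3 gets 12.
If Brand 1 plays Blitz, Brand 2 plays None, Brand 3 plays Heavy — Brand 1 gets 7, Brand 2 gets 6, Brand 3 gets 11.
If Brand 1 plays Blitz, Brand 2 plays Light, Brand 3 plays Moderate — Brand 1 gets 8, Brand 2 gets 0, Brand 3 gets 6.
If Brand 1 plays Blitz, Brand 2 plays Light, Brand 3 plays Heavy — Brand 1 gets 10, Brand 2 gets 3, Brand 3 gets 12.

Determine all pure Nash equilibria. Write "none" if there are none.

(Moderate, None, Moderate): Brand 3 can switch to Heavy (1 → 6). Not NE.
(Moderate, None, Heavy): Brand 1 can switch to Heavy (4 → 9). Not NE.
(Moderate, Light, Moderate): Brand 1 can switch to Blitz (7 → 8). Not NE.
(Moderate, Light, Heavy): Brand 1 can switch to Heavy (6 → 7). Not NE.
(Heavy, None, Moderate): Brand 1 can switch to Moderate (5 → 6). Not NE.
(Heavy, None, Heavy): Brand 2 can switch to Light (3 → 9). Not NE.
(The remaining 6 profiles each have a profitable deviation by the same check.)

No pure-strategy Nash equilibrium.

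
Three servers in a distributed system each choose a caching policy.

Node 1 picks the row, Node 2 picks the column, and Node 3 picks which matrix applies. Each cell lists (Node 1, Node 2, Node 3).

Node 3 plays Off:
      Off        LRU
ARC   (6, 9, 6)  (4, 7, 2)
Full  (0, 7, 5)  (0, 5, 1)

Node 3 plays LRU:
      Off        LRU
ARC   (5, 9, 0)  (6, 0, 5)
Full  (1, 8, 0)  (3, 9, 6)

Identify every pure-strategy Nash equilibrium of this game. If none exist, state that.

(ARC, Off, Off)

(ARC, Off, Off): Node 1 gets 6, best alternative 0; Node 2 gets 9, best alternative 7; Node 3 gets 6, best alternative 0. No profitable deviation — NE.
(ARC, Off, LRU): Node 3 can switch to Off (0 → 6). Not NE.
(ARC, LRU, Off): Node 2 can switch to Off (7 → 9). Not NE.
(ARC, LRU, LRU): Node 2 can switch to Off (0 → 9). Not NE.
(Full, Off, Off): Node 1 can switch to ARC (0 → 6). Not NE.
(Full, Off, LRU): Node 1 can switch to ARC (1 → 5). Not NE.
(Full, LRU, Off): Node 1 can switch to ARC (0 → 4). Not NE.
(Full, LRU, LRU): Node 1 can switch to ARC (3 → 6). Not NE.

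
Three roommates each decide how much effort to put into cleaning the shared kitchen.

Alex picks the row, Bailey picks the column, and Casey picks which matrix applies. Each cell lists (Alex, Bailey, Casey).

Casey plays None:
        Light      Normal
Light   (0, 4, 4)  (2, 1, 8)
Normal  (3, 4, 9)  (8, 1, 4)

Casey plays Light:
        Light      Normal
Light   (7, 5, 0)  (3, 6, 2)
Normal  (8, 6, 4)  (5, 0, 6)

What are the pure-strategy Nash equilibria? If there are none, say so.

Alex against (Light, None): payoffs 0, 3 → best response Normal.
Alex against (Light, Light): payoffs 7, 8 → best response Normal.
Alex against (Normal, None): payoffs 2, 8 → best response Normal.
Alex against (Normal, Light): payoffs 3, 5 → best response Normal.
Bailey against (Light, None): payoffs 4, 1 → best response Light.
Bailey against (Light, Light): payoffs 5, 6 → best response Normal.
Bailey against (Normal, None): payoffs 4, 1 → best response Light.
Bailey against (Normal, Light): payoffs 6, 0 → best response Light.
Casey against (Light, Light): payoffs 4, 0 → best response None.
Casey against (Light, Normal): payoffs 8, 2 → best response None.
Casey against (Normal, Light): payoffs 9, 4 → best response None.
Casey against (Normal, Normal): payoffs 4, 6 → best response Light.
Mutual best responses: (Normal, Light, None).

The unique pure-strategy Nash equilibrium is (Normal, Light, None).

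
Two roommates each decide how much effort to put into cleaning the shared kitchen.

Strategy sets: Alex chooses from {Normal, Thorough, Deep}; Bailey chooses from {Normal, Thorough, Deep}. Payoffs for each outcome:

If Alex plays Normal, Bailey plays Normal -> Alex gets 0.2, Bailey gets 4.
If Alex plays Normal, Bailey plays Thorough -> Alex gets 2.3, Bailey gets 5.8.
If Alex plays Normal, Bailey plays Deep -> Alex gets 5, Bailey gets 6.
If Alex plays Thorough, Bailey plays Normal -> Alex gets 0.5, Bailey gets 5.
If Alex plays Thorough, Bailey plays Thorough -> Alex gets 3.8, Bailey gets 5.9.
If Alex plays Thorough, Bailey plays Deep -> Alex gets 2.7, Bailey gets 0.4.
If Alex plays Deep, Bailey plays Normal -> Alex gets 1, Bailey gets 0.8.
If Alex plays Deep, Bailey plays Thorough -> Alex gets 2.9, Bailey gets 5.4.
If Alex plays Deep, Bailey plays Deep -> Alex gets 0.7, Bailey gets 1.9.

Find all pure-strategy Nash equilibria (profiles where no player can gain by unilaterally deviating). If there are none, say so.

Mark each player's best response to every combination of opponents' strategies; a profile where every player is best-responding is a pure Nash equilibrium.
Alex against Normal: payoffs 0.2, 0.5, 1 → best response Deep.
Alex against Thorough: payoffs 2.3, 3.8, 2.9 → best response Thorough.
Alex against Deep: payoffs 5, 2.7, 0.7 → best response Normal.
Bailey against Normal: payoffs 4, 5.8, 6 → best response Deep.
Bailey against Thorough: payoffs 5, 5.9, 0.4 → best response Thorough.
Bailey against Deep: payoffs 0.8, 5.4, 1.9 → best response Thorough.
Mutual best responses: (Normal, Deep); (Thorough, Thorough).

The pure Nash equilibria are (Normal, Deep); (Thorough, Thorough).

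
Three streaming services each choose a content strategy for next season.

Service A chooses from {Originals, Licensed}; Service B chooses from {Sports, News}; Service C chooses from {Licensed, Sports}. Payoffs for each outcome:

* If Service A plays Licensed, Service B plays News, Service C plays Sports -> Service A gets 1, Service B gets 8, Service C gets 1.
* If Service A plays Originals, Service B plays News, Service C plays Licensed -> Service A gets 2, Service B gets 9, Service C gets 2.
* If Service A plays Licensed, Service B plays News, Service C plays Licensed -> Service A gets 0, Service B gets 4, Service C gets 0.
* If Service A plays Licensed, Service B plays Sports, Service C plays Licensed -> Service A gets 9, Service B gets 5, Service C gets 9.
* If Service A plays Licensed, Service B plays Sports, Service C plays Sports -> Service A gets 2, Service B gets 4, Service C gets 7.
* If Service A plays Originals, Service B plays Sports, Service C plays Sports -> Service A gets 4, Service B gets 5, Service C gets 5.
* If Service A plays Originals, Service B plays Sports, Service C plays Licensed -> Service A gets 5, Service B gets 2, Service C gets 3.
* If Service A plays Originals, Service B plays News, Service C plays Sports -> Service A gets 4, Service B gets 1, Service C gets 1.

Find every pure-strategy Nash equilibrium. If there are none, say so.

(Originals, Sports, Licensed): Service A can switch to Licensed (5 → 9). Not NE.
(Originals, Sports, Sports): Service A gets 4, best alternative 2; Service B gets 5, best alternative 1; Service C gets 5, best alternative 3. No profitable deviation — NE.
(Originals, News, Licensed): Service A gets 2, best alternative 0; Service B gets 9, best alternative 2; Service C gets 2, best alternative 1. No profitable deviation — NE.
(Originals, News, Sports): Service B can switch to Sports (1 → 5). Not NE.
(Licensed, Sports, Licensed): Service A gets 9, best alternative 5; Service B gets 5, best alternative 4; Service C gets 9, best alternative 7. No profitable deviation — NE.
(Licensed, Sports, Sports): Service A can switch to Originals (2 → 4). Not NE.
(Licensed, News, Licensed): Service A can switch to Originals (0 → 2). Not NE.
(Licensed, News, Sports): Service A can switch to Originals (1 → 4). Not NE.

(Originals, Sports, Sports) and (Originals, News, Licensed) and (Licensed, Sports, Licensed)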